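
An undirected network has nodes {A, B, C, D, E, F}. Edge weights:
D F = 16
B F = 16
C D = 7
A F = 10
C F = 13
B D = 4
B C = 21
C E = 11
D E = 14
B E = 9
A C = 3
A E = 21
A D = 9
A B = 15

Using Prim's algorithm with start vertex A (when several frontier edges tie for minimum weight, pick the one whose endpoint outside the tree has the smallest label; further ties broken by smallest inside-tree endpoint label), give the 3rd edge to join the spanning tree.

B-D

Prim, starting at A.
Step 1: cheapest edge leaving the tree is A C (3); add C.
Step 2: cheapest edge leaving the tree is C D (7); add D.
Step 3: cheapest edge leaving the tree is B D (4); add B.
Step 4: cheapest edge leaving the tree is B E (9); add E.
Step 5: cheapest edge leaving the tree is A F (10); add F.
The 3rd edge added is B D.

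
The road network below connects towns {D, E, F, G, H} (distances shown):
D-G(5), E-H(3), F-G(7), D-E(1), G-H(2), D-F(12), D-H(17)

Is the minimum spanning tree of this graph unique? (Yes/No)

Yes

Kruskal's algorithm — process edges by increasing weight (ties by edge label):
D-E (1): add. Components now {D,E} {F} {G} {H}
G-H (2): add. Components now {D,E} {F} {G,H}
E-H (3): add. Components now {D,E,G,H} {F}
D-G (5): skip — D and G already connected.
F-G (7): add. Components now {D,E,F,G,H}
Every non-tree edge has weight strictly greater than the heaviest edge on the tree path between its endpoints, so the MST is unique.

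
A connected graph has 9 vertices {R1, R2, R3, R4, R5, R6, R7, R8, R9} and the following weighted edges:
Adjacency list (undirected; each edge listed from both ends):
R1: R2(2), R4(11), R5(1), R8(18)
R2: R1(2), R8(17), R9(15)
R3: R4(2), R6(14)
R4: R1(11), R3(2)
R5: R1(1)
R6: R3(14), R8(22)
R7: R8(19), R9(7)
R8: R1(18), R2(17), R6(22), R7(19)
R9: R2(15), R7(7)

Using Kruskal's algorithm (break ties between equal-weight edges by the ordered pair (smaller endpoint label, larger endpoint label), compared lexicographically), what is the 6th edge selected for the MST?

Kruskal's algorithm — process edges by increasing weight (ties by edge label):
R1 R5 (1): add — endpoints in different components.
R1 R2 (2): add — endpoints in different components.
R3 R4 (2): add — endpoints in different components.
R7 R9 (7): add — endpoints in different components.
R1 R4 (11): add — endpoints in different components.
R3 R6 (14): add — endpoints in different components.
R2 R9 (15): add — endpoints in different components.
R2 R8 (17): add — endpoints in different components.
The 6th edge added is R3 R6.

R3-R6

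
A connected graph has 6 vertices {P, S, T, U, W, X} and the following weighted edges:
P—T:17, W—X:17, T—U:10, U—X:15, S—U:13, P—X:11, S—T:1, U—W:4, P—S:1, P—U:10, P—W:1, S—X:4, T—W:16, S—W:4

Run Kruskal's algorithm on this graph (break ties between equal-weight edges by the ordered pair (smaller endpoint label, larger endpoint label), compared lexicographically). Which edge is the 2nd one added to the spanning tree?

Sort edges by weight, then run Kruskal:
P—S (1): add. Components now {U} {P,S} {W} {X} {T}
P—W (1): add. Components now {U} {P,S,W} {X} {T}
S—T (1): add. Components now {U} {P,S,T,W} {X}
S—W (4): skip — W and S already connected.
S—X (4): add. Components now {U} {P,S,T,W,X}
U—W (4): add. Components now {P,S,T,U,W,X}
The 2nd edge added is P—W.

P-W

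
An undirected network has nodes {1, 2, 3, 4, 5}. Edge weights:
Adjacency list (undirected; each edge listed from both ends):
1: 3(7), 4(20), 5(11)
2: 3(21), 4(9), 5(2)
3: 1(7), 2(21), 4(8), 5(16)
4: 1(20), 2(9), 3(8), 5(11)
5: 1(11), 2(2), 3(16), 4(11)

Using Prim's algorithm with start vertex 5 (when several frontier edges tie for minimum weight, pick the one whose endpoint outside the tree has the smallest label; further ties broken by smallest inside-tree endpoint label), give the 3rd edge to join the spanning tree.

Grow the tree from 5 using Prim:
Step 1: cheapest edge leaving the tree is 2 5 (2); add 2.
Step 2: cheapest edge leaving the tree is 2 4 (9); add 4.
Step 3: cheapest edge leaving the tree is 3 4 (8); add 3.
Step 4: cheapest edge leaving the tree is 1 3 (7); add 1.
The 3rd edge added is 3 4.

3-4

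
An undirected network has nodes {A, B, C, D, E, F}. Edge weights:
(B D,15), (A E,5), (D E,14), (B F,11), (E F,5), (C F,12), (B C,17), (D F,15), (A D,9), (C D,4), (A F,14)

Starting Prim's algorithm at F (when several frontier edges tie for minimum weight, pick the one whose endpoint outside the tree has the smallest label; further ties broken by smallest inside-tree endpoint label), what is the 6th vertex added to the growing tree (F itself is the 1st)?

B

Prim, starting at F.
Step 1: cheapest edge leaving the tree is E F (5); add E.
Step 2: cheapest edge leaving the tree is A E (5); add A.
Step 3: cheapest edge leaving the tree is A D (9); add D.
Step 4: cheapest edge leaving the tree is C D (4); add C.
Step 5: cheapest edge leaving the tree is B F (11); add B.
Vertex order: F, E, A, D, C, B. The 6th vertex is B.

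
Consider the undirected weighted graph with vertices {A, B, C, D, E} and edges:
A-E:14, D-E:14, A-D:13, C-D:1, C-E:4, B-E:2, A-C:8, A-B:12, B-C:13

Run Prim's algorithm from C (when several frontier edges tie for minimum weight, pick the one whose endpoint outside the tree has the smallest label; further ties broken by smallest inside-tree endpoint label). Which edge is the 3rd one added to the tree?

Prim's algorithm from C:
Step 1: frontier [C-D 1, C-E 4, A-C 8, B-C 13] → take C-D (1); add D.
Step 2: frontier [C-E 4, A-C 8, B-C 13, A-D 13, D-E 14] → take C-E (4); add E.
Step 3: frontier [A-C 8, B-C 13, A-D 13, B-E 2, A-E 14] → take B-E (2); add B.
Step 4: frontier [A-B 12, A-C 8, A-D 13, A-E 14] → take A-C (8); add A.
The 3rd edge added is B-E.

B-E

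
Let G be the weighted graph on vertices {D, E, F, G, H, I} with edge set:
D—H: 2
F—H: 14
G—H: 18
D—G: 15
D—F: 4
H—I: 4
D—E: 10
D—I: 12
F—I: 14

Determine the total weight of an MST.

Grow the tree from F using Prim:
Step 1: frontier [D—F 4, F—H 14, F—I 14] → take D—F (4); add D.
Step 2: frontier [D—H 2, D—E 10, D—I 12, D—G 15, F—H 14, F—I 14] → take D—H (2); add H.
Step 3: frontier [D—E 10, D—I 12, D—G 15, F—I 14, H—I 4, G—H 18] → take H—I (4); add I.
Step 4: frontier [D—E 10, D—G 15, G—H 18] → take D—E (10); add E.
Step 5: frontier [D—G 15, G—H 18] → take D—G (15); add G.
MST edges: D—F, D—H, H—I, D—E, D—G; total weight 4+2+4+10+15 = 35.

35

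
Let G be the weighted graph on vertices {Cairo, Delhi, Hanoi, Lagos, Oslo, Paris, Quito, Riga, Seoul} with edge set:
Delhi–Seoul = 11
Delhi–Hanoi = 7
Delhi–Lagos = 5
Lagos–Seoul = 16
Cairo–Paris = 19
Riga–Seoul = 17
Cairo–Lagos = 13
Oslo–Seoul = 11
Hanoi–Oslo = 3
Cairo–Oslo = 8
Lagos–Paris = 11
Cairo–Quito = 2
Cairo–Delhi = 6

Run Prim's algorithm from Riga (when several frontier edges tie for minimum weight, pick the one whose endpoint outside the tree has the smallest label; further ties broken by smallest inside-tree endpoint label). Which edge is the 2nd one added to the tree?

Delhi-Seoul

Grow the tree from Riga using Prim:
Step 1: frontier [Riga–Seoul 17] → take Riga–Seoul (17); add Seoul.
Step 2: frontier [Delhi–Seoul 11, Oslo–Seoul 11, Lagos–Seoul 16] → take Delhi–Seoul (11); add Delhi.
Step 3: frontier [Delhi–Lagos 5, Cairo–Delhi 6, Delhi–Hanoi 7, Oslo–Seoul 11, Lagos–Seoul 16] → take Delhi–Lagos (5); add Lagos.
Step 4: frontier [Cairo–Delhi 6, Delhi–Hanoi 7, Lagos–Paris 11, Cairo–Lagos 13, Oslo–Seoul 11] → take Cairo–Delhi (6); add Cairo.
Step 5: frontier [Cairo–Quito 2, Cairo–Oslo 8, Cairo–Paris 19, Delhi–Hanoi 7, Lagos–Paris 11, Oslo–Seoul 11] → take Cairo–Quito (2); add Quito.
Step 6: frontier [Cairo–Oslo 8, Cairo–Paris 19, Delhi–Hanoi 7, Lagos–Paris 11, Oslo–Seoul 11] → take Delhi–Hanoi (7); add Hanoi.
Step 7: frontier [Cairo–Oslo 8, Cairo–Paris 19, Hanoi–Oslo 3, Lagos–Paris 11, Oslo–Seoul 11] → take Hanoi–Oslo (3); add Oslo.
Step 8: frontier [Cairo–Paris 19, Lagos–Paris 11] → take Lagos–Paris (11); add Paris.
The 2nd edge added is Delhi–Seoul.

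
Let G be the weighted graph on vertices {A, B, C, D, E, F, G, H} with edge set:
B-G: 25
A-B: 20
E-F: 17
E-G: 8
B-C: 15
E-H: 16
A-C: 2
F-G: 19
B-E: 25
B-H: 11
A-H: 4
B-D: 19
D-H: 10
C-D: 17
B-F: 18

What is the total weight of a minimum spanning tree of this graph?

Sort edges by weight, then run Kruskal:
A-C (2): add — endpoints in different components.
A-H (4): add — endpoints in different components.
E-G (8): add — endpoints in different components.
D-H (10): add — endpoints in different components.
B-H (11): add — endpoints in different components.
B-C (15): skip — B and C already connected.
E-H (16): add — endpoints in different components.
C-D (17): skip — C and D already connected.
E-F (17): add — endpoints in different components.
MST edges: A-C, A-H, E-G, D-H, B-H, E-H, E-F; total weight 2+4+8+10+11+16+17 = 68.

68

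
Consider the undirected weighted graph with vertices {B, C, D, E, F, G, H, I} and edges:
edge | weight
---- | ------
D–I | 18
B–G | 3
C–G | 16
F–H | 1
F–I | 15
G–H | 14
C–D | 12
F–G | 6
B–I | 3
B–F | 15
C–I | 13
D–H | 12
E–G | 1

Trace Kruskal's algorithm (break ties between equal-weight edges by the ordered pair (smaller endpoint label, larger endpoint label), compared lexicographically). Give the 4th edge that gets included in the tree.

B-I

Kruskal: consider edges lightest-first.
E–G (1): add — endpoints in different components.
F–H (1): add — endpoints in different components.
B–G (3): add — endpoints in different components.
B–I (3): add — endpoints in different components.
F–G (6): add — endpoints in different components.
C–D (12): add — endpoints in different components.
D–H (12): add — endpoints in different components.
The 4th edge added is B–I.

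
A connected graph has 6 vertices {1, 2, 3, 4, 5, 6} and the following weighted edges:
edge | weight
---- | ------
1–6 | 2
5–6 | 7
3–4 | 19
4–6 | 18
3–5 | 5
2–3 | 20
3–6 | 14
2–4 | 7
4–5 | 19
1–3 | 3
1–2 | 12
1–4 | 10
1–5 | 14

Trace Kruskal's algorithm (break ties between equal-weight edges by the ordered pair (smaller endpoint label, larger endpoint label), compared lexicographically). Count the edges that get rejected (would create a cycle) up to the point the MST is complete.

1

Kruskal: consider edges lightest-first.
1–6 (2): add — endpoints in different components.
1–3 (3): add — endpoints in different components.
3–5 (5): add — endpoints in different components.
2–4 (7): add — endpoints in different components.
5–6 (7): skip — 5 and 6 already connected.
1–4 (10): add — endpoints in different components.
Edges rejected before the tree was complete: 1.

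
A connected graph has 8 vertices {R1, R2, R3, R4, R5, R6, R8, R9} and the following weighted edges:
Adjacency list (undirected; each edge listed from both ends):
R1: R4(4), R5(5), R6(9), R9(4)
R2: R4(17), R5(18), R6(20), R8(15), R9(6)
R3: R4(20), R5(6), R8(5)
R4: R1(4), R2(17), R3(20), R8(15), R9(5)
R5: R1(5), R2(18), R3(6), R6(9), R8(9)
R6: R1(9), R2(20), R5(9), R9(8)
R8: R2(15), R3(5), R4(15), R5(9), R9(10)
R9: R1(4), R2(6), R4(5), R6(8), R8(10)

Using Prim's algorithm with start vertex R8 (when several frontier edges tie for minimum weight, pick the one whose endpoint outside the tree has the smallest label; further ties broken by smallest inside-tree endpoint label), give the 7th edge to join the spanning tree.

R6-R9

Prim's algorithm from R8:
Step 1: cheapest edge leaving the tree is R3–R8 (5); add R3.
Step 2: cheapest edge leaving the tree is R3–R5 (6); add R5.
Step 3: cheapest edge leaving the tree is R1–R5 (5); add R1.
Step 4: cheapest edge leaving the tree is R1–R4 (4); add R4.
Step 5: cheapest edge leaving the tree is R1–R9 (4); add R9.
Step 6: cheapest edge leaving the tree is R2–R9 (6); add R2.
Step 7: cheapest edge leaving the tree is R6–R9 (8); add R6.
The 7th edge added is R6–R9.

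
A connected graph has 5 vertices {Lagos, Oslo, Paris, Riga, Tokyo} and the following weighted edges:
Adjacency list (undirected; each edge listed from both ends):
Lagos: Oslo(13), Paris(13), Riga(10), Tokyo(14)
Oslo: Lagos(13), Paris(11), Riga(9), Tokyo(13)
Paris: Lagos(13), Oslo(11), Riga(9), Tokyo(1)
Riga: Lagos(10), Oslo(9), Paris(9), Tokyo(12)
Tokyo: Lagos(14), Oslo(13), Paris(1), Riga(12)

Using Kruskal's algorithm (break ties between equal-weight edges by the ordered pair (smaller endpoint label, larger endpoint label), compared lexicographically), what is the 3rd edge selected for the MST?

Kruskal's algorithm — process edges by increasing weight (ties by edge label):
Paris-Tokyo (1): add — endpoints in different components.
Oslo-Riga (9): add — endpoints in different components.
Paris-Riga (9): add — endpoints in different components.
Lagos-Riga (10): add — endpoints in different components.
The 3rd edge added is Paris-Riga.

Paris-Riga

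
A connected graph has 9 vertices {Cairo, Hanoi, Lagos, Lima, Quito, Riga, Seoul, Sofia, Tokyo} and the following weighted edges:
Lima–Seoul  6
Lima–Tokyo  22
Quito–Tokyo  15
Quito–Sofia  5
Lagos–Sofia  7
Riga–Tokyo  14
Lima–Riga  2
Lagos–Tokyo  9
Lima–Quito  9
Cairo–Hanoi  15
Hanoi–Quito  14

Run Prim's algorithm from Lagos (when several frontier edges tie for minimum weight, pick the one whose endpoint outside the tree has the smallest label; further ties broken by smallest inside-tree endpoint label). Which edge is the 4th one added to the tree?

Prim, starting at Lagos.
Step 1: frontier [Lagos–Sofia 7, Lagos–Tokyo 9] → take Lagos–Sofia (7); add Sofia.
Step 2: frontier [Lagos–Tokyo 9, Quito–Sofia 5] → take Quito–Sofia (5); add Quito.
Step 3: frontier [Lagos–Tokyo 9, Lima–Quito 9, Hanoi–Quito 14, Quito–Tokyo 15] → take Lima–Quito (9); add Lima.
Step 4: frontier [Lagos–Tokyo 9, Lima–Riga 2, Lima–Seoul 6, Lima–Tokyo 22, Hanoi–Quito 14, Quito–Tokyo 15] → take Lima–Riga (2); add Riga.
Step 5: frontier [Lagos–Tokyo 9, Lima–Seoul 6, Lima–Tokyo 22, Hanoi–Quito 14, Quito–Tokyo 15, Riga–Tokyo 14] → take Lima–Seoul (6); add Seoul.
Step 6: frontier [Lagos–Tokyo 9, Lima–Tokyo 22, Hanoi–Quito 14, Quito–Tokyo 15, Riga–Tokyo 14] → take Lagos–Tokyo (9); add Tokyo.
Step 7: frontier [Hanoi–Quito 14] → take Hanoi–Quito (14); add Hanoi.
Step 8: frontier [Cairo–Hanoi 15] → take Cairo–Hanoi (15); add Cairo.
The 4th edge added is Lima–Riga.

Lima-Riga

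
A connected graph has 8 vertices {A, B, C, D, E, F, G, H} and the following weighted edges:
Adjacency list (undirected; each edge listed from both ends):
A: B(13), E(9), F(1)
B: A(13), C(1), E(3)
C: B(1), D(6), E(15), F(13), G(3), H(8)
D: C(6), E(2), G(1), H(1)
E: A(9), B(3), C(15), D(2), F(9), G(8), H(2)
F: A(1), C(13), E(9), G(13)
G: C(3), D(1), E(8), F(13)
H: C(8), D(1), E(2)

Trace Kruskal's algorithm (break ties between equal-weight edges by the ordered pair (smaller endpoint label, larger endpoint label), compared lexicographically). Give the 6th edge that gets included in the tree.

Sort edges by weight, then run Kruskal:
A-F (1): add — endpoints in different components.
B-C (1): add — endpoints in different components.
D-G (1): add — endpoints in different components.
D-H (1): add — endpoints in different components.
D-E (2): add — endpoints in different components.
E-H (2): skip — E and H already connected.
B-E (3): add — endpoints in different components.
C-G (3): skip — C and G already connected.
C-D (6): skip — C and D already connected.
C-H (8): skip — C and H already connected.
E-G (8): skip — E and G already connected.
A-E (9): add — endpoints in different components.
The 6th edge added is B-E.

B-E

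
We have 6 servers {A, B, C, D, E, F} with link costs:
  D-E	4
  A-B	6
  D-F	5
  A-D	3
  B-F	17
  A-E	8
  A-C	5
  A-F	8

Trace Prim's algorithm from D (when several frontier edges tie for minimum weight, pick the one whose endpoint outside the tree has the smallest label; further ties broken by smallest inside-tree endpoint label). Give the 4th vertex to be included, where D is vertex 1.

Prim's algorithm from D:
Step 1: cheapest edge leaving the tree is A-D (3); add A.
Step 2: cheapest edge leaving the tree is D-E (4); add E.
Step 3: cheapest edge leaving the tree is A-C (5); add C.
Step 4: cheapest edge leaving the tree is D-F (5); add F.
Step 5: cheapest edge leaving the tree is A-B (6); add B.
Vertex order: D, A, E, C, F, B. The 4th vertex is C.

C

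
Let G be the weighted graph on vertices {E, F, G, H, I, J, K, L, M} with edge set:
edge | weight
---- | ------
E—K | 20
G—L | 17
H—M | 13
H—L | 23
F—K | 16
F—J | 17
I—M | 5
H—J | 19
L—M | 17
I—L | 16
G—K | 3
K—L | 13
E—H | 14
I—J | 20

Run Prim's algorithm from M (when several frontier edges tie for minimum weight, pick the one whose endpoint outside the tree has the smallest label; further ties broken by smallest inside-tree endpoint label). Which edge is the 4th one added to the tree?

Grow the tree from M using Prim:
Step 1: frontier [I—M 5, H—M 13, L—M 17] → take I—M (5); add I.
Step 2: frontier [I—L 16, I—J 20, H—M 13, L—M 17] → take H—M (13); add H.
Step 3: frontier [E—H 14, H—J 19, H—L 23, I—L 16, I—J 20, L—M 17] → take E—H (14); add E.
Step 4: frontier [E—K 20, H—J 19, H—L 23, I—L 16, I—J 20, L—M 17] → take I—L (16); add L.
Step 5: frontier [E—K 20, H—J 19, I—J 20, K—L 13, G—L 17] → take K—L (13); add K.
Step 6: frontier [H—J 19, I—J 20, G—K 3, F—K 16, G—L 17] → take G—K (3); add G.
Step 7: frontier [H—J 19, I—J 20, F—K 16] → take F—K (16); add F.
Step 8: frontier [F—J 17, H—J 19, I—J 20] → take F—J (17); add J.
The 4th edge added is I—L.

I-L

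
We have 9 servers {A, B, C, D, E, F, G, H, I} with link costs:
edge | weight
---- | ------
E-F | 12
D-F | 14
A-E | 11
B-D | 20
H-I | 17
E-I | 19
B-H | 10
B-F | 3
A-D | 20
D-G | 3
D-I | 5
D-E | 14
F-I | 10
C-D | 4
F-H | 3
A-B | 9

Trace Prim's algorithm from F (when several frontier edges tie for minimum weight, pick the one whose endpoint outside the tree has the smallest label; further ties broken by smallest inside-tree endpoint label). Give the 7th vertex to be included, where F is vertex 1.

Prim, starting at F.
Step 1: cheapest edge leaving the tree is B-F (3); add B.
Step 2: cheapest edge leaving the tree is F-H (3); add H.
Step 3: cheapest edge leaving the tree is A-B (9); add A.
Step 4: cheapest edge leaving the tree is F-I (10); add I.
Step 5: cheapest edge leaving the tree is D-I (5); add D.
Step 6: cheapest edge leaving the tree is D-G (3); add G.
Step 7: cheapest edge leaving the tree is C-D (4); add C.
Step 8: cheapest edge leaving the tree is A-E (11); add E.
Vertex order: F, B, H, A, I, D, G, C, E. The 7th vertex is G.

G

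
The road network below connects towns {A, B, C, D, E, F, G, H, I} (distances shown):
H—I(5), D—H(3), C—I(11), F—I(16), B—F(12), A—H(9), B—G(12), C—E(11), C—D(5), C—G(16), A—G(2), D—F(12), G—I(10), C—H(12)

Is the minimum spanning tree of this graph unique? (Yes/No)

No

Sort edges by weight, then run Kruskal:
A—G (2): add — endpoints in different components.
D—H (3): add — endpoints in different components.
C—D (5): add — endpoints in different components.
H—I (5): add — endpoints in different components.
A—H (9): add — endpoints in different components.
G—I (10): skip — G and I already connected.
C—E (11): add — endpoints in different components.
C—I (11): skip — C and I already connected.
B—F (12): add — endpoints in different components.
B—G (12): add — endpoints in different components.
Non-tree edge D—F has weight 12, equal to the heaviest edge on its tree cycle — swapping gives another MST of the same weight. Not unique.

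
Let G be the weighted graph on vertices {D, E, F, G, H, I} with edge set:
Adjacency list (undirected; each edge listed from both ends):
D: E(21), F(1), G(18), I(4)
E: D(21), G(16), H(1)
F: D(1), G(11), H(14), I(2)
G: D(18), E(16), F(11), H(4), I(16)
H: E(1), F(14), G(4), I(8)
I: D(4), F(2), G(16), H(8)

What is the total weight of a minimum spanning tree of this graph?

16

Kruskal: consider edges lightest-first.
D—F (1): add — endpoints in different components.
E—H (1): add — endpoints in different components.
F—I (2): add — endpoints in different components.
D—I (4): skip — D and I already connected.
G—H (4): add — endpoints in different components.
H—I (8): add — endpoints in different components.
MST edges: D—F, E—H, F—I, G—H, H—I; total weight 1+1+2+4+8 = 16.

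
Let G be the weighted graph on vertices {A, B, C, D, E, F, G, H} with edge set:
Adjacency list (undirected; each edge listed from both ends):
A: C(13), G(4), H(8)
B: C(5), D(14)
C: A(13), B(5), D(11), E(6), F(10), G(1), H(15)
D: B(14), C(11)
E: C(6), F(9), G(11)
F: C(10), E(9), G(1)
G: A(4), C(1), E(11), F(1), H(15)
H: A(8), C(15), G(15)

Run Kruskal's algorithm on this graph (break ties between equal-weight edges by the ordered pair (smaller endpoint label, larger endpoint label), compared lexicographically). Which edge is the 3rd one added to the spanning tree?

Kruskal: consider edges lightest-first.
C–G (1): add — endpoints in different components.
F–G (1): add — endpoints in different components.
A–G (4): add — endpoints in different components.
B–C (5): add — endpoints in different components.
C–E (6): add — endpoints in different components.
A–H (8): add — endpoints in different components.
E–F (9): skip — E and F already connected.
C–F (10): skip — C and F already connected.
C–D (11): add — endpoints in different components.
The 3rd edge added is A–G.

A-G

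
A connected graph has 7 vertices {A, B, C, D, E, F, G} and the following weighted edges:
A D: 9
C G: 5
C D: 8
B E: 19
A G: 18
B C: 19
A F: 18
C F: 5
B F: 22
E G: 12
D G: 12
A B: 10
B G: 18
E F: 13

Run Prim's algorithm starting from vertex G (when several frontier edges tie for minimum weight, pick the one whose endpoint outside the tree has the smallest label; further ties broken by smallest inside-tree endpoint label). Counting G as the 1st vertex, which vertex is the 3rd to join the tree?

F

Grow the tree from G using Prim:
Step 1: frontier [C G 5, D G 12, E G 12, A G 18, B G 18] → take C G (5); add C.
Step 2: frontier [C F 5, C D 8, B C 19, D G 12, E G 12, A G 18, B G 18] → take C F (5); add F.
Step 3: frontier [C D 8, B C 19, E F 13, A F 18, B F 22, D G 12, E G 12, A G 18, B G 18] → take C D (8); add D.
Step 4: frontier [B C 19, A D 9, E F 13, A F 18, B F 22, E G 12, A G 18, B G 18] → take A D (9); add A.
Step 5: frontier [A B 10, B C 19, E F 13, B F 22, E G 12, B G 18] → take A B (10); add B.
Step 6: frontier [B E 19, E F 13, E G 12] → take E G (12); add E.
Vertex order: G, C, F, D, A, B, E. The 3rd vertex is F.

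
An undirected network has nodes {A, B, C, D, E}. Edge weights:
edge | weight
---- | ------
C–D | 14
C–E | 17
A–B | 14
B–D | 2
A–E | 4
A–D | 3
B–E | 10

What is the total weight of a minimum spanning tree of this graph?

Kruskal's algorithm — process edges by increasing weight (ties by edge label):
B–D (2): add — endpoints in different components.
A–D (3): add — endpoints in different components.
A–E (4): add — endpoints in different components.
B–E (10): skip — B and E already connected.
A–B (14): skip — A and B already connected.
C–D (14): add — endpoints in different components.
MST edges: B–D, A–D, A–E, C–D; total weight 2+3+4+14 = 23.

23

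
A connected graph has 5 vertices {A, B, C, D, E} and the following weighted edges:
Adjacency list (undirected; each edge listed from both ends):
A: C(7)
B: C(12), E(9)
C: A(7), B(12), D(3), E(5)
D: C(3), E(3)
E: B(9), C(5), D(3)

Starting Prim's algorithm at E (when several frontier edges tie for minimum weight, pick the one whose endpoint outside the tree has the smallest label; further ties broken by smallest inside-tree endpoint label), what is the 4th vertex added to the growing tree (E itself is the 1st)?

A

Prim's algorithm from E:
Step 1: cheapest edge leaving the tree is D–E (3); add D.
Step 2: cheapest edge leaving the tree is C–D (3); add C.
Step 3: cheapest edge leaving the tree is A–C (7); add A.
Step 4: cheapest edge leaving the tree is B–E (9); add B.
Vertex order: E, D, C, A, B. The 4th vertex is A.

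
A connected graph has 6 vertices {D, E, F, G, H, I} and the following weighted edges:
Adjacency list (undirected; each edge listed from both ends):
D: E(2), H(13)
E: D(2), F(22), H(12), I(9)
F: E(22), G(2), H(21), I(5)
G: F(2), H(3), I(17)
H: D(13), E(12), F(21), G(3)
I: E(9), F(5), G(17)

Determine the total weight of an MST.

21

Kruskal's algorithm — process edges by increasing weight (ties by edge label):
D—E (2): add — endpoints in different components.
F—G (2): add — endpoints in different components.
G—H (3): add — endpoints in different components.
F—I (5): add — endpoints in different components.
E—I (9): add — endpoints in different components.
MST edges: D—E, F—G, G—H, F—I, E—I; total weight 2+2+3+5+9 = 21.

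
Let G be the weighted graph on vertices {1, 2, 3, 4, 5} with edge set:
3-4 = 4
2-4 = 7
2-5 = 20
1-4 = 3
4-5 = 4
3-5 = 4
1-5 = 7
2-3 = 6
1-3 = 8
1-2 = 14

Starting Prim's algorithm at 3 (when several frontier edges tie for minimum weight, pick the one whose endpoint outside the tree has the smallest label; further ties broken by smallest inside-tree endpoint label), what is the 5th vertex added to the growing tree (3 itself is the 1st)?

Prim, starting at 3.
Step 1: frontier [3-4 4, 3-5 4, 2-3 6, 1-3 8] → take 3-4 (4); add 4.
Step 2: frontier [3-5 4, 2-3 6, 1-3 8, 1-4 3, 4-5 4, 2-4 7] → take 1-4 (3); add 1.
Step 3: frontier [1-5 7, 1-2 14, 3-5 4, 2-3 6, 4-5 4, 2-4 7] → take 3-5 (4); add 5.
Step 4: frontier [1-2 14, 2-3 6, 2-4 7, 2-5 20] → take 2-3 (6); add 2.
Vertex order: 3, 4, 1, 5, 2. The 5th vertex is 2.

2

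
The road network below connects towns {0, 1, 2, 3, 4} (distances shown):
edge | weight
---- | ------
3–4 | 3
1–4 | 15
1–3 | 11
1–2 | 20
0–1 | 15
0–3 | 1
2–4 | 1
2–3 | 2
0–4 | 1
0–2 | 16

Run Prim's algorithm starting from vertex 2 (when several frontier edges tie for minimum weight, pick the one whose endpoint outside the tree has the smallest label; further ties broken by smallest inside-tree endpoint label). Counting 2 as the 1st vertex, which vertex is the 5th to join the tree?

Prim, starting at 2.
Step 1: frontier [2–4 1, 2–3 2, 0–2 16, 1–2 20] → take 2–4 (1); add 4.
Step 2: frontier [2–3 2, 0–2 16, 1–2 20, 0–4 1, 3–4 3, 1–4 15] → take 0–4 (1); add 0.
Step 3: frontier [0–3 1, 0–1 15, 2–3 2, 1–2 20, 3–4 3, 1–4 15] → take 0–3 (1); add 3.
Step 4: frontier [0–1 15, 1–2 20, 1–3 11, 1–4 15] → take 1–3 (11); add 1.
Vertex order: 2, 4, 0, 3, 1. The 5th vertex is 1.

1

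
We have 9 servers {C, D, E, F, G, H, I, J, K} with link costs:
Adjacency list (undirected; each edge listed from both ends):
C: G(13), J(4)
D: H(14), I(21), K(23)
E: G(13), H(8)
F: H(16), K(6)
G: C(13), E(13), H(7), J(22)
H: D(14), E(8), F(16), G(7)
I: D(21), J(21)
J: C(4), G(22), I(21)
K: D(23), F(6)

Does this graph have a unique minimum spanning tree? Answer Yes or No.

No

Kruskal: consider edges lightest-first.
C J (4): add — endpoints in different components.
F K (6): add — endpoints in different components.
G H (7): add — endpoints in different components.
E H (8): add — endpoints in different components.
C G (13): add — endpoints in different components.
E G (13): skip — E and G already connected.
D H (14): add — endpoints in different components.
F H (16): add — endpoints in different components.
D I (21): add — endpoints in different components.
Non-tree edge I J has weight 21, equal to the heaviest edge on its tree cycle — swapping gives another MST of the same weight. Not unique.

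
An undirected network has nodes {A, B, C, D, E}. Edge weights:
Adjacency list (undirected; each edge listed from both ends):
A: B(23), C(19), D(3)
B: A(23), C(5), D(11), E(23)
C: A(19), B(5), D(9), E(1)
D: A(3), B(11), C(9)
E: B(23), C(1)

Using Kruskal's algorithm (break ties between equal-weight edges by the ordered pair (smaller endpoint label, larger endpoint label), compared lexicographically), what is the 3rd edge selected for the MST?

B-C

Sort edges by weight, then run Kruskal:
C—E (1): add — endpoints in different components.
A—D (3): add — endpoints in different components.
B—C (5): add — endpoints in different components.
C—D (9): add — endpoints in different components.
The 3rd edge added is B—C.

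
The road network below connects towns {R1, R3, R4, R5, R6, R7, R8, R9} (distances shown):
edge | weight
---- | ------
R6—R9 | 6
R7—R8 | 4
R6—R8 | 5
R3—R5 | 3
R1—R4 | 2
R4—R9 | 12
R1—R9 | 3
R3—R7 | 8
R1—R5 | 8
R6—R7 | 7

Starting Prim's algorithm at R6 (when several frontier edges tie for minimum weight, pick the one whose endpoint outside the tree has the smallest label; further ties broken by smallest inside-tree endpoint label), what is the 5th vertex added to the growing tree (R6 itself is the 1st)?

Prim, starting at R6.
Step 1: cheapest edge leaving the tree is R6—R8 (5); add R8.
Step 2: cheapest edge leaving the tree is R7—R8 (4); add R7.
Step 3: cheapest edge leaving the tree is R6—R9 (6); add R9.
Step 4: cheapest edge leaving the tree is R1—R9 (3); add R1.
Step 5: cheapest edge leaving the tree is R1—R4 (2); add R4.
Step 6: cheapest edge leaving the tree is R3—R7 (8); add R3.
Step 7: cheapest edge leaving the tree is R3—R5 (3); add R5.
Vertex order: R6, R8, R7, R9, R1, R4, R3, R5. The 5th vertex is R1.

R1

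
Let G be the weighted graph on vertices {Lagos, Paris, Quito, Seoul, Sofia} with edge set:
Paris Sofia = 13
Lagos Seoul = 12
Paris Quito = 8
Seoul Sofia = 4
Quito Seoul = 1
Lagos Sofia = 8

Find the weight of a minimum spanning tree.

Grow the tree from Quito using Prim:
Step 1: frontier [Quito Seoul 1, Paris Quito 8] → take Quito Seoul (1); add Seoul.
Step 2: frontier [Paris Quito 8, Seoul Sofia 4, Lagos Seoul 12] → take Seoul Sofia (4); add Sofia.
Step 3: frontier [Paris Quito 8, Lagos Seoul 12, Lagos Sofia 8, Paris Sofia 13] → take Lagos Sofia (8); add Lagos.
Step 4: frontier [Paris Quito 8, Paris Sofia 13] → take Paris Quito (8); add Paris.
MST edges: Quito Seoul, Seoul Sofia, Lagos Sofia, Paris Quito; total weight 1+4+8+8 = 21.

21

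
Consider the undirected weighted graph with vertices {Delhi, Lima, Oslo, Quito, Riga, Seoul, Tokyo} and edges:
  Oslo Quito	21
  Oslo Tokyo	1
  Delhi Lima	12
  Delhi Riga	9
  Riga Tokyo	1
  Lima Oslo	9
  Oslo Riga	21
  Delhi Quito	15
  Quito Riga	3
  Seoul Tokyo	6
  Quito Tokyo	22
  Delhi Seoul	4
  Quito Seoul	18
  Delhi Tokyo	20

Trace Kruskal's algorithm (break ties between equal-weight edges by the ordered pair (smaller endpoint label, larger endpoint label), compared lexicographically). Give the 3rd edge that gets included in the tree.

Kruskal's algorithm — process edges by increasing weight (ties by edge label):
Oslo Tokyo (1): add. Components now {Oslo,Tokyo} {Riga} {Quito} {Lima} {Delhi} {Seoul}
Riga Tokyo (1): add. Components now {Oslo,Riga,Tokyo} {Quito} {Lima} {Delhi} {Seoul}
Quito Riga (3): add. Components now {Oslo,Quito,Riga,Tokyo} {Lima} {Delhi} {Seoul}
Delhi Seoul (4): add. Components now {Oslo,Quito,Riga,Tokyo} {Lima} {Delhi,Seoul}
Seoul Tokyo (6): add. Components now {Delhi,Oslo,Quito,Riga,Seoul,Tokyo} {Lima}
Delhi Riga (9): skip — Riga and Delhi already connected.
Lima Oslo (9): add. Components now {Delhi,Lima,Oslo,Quito,Riga,Seoul,Tokyo}
The 3rd edge added is Quito Riga.

Quito-Riga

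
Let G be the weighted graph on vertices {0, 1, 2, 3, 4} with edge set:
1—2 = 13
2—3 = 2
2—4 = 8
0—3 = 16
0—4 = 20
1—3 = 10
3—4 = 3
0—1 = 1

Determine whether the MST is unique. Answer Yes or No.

Yes

Kruskal's algorithm — process edges by increasing weight (ties by edge label):
0—1 (1): add — endpoints in different components.
2—3 (2): add — endpoints in different components.
3—4 (3): add — endpoints in different components.
2—4 (8): skip — 2 and 4 already connected.
1—3 (10): add — endpoints in different components.
Every non-tree edge has weight strictly greater than the heaviest edge on the tree path between its endpoints, so the MST is unique.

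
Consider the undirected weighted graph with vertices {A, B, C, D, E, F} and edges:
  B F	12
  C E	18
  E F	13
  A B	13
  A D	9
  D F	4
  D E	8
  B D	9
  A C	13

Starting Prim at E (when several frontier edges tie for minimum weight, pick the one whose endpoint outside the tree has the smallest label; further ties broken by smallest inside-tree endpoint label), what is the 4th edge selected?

Grow the tree from E using Prim:
Step 1: cheapest edge leaving the tree is D E (8); add D.
Step 2: cheapest edge leaving the tree is D F (4); add F.
Step 3: cheapest edge leaving the tree is A D (9); add A.
Step 4: cheapest edge leaving the tree is B D (9); add B.
Step 5: cheapest edge leaving the tree is A C (13); add C.
The 4th edge added is B D.

B-D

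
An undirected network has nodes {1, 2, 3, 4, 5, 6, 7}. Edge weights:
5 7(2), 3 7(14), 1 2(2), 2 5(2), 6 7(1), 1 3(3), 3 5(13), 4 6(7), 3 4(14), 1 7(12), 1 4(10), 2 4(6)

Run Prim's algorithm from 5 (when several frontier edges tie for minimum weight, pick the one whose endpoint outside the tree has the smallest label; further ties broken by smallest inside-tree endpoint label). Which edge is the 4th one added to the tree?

Prim's algorithm from 5:
Step 1: frontier [2 5 2, 5 7 2, 3 5 13] → take 2 5 (2); add 2.
Step 2: frontier [1 2 2, 2 4 6, 5 7 2, 3 5 13] → take 1 2 (2); add 1.
Step 3: frontier [1 3 3, 1 4 10, 1 7 12, 2 4 6, 5 7 2, 3 5 13] → take 5 7 (2); add 7.
Step 4: frontier [1 3 3, 1 4 10, 2 4 6, 3 5 13, 6 7 1, 3 7 14] → take 6 7 (1); add 6.
Step 5: frontier [1 3 3, 1 4 10, 2 4 6, 3 5 13, 4 6 7, 3 7 14] → take 1 3 (3); add 3.
Step 6: frontier [1 4 10, 2 4 6, 3 4 14, 4 6 7] → take 2 4 (6); add 4.
The 4th edge added is 6 7.

6-7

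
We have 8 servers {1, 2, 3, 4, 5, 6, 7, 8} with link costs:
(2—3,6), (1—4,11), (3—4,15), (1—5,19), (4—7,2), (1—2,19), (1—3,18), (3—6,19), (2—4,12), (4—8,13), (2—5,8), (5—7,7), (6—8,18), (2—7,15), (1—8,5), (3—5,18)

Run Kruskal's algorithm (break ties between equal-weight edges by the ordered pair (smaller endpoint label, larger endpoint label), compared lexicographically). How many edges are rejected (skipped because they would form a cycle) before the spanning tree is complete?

6

Sort edges by weight, then run Kruskal:
4—7 (2): add — endpoints in different components.
1—8 (5): add — endpoints in different components.
2—3 (6): add — endpoints in different components.
5—7 (7): add — endpoints in different components.
2—5 (8): add — endpoints in different components.
1—4 (11): add — endpoints in different components.
2—4 (12): skip — 2 and 4 already connected.
4—8 (13): skip — 4 and 8 already connected.
2—7 (15): skip — 2 and 7 already connected.
3—4 (15): skip — 3 and 4 already connected.
1—3 (18): skip — 1 and 3 already connected.
3—5 (18): skip — 3 and 5 already connected.
6—8 (18): add — endpoints in different components.
Edges rejected before the tree was complete: 6.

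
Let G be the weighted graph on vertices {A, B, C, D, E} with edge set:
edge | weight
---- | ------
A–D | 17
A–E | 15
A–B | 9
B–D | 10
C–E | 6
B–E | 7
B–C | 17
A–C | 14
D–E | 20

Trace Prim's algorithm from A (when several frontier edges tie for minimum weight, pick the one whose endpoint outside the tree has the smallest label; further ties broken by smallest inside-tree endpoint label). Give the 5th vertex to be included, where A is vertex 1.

D

Prim, starting at A.
Step 1: cheapest edge leaving the tree is A–B (9); add B.
Step 2: cheapest edge leaving the tree is B–E (7); add E.
Step 3: cheapest edge leaving the tree is C–E (6); add C.
Step 4: cheapest edge leaving the tree is B–D (10); add D.
Vertex order: A, B, E, C, D. The 5th vertex is D.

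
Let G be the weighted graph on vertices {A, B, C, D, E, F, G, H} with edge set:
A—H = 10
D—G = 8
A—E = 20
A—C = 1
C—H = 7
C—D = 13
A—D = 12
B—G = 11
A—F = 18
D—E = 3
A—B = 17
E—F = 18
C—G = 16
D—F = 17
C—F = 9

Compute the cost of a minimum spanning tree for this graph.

Kruskal's algorithm — process edges by increasing weight (ties by edge label):
A—C (1): add — endpoints in different components.
D—E (3): add — endpoints in different components.
C—H (7): add — endpoints in different components.
D—G (8): add — endpoints in different components.
C—F (9): add — endpoints in different components.
A—H (10): skip — A and H already connected.
B—G (11): add — endpoints in different components.
A—D (12): add — endpoints in different components.
MST edges: A—C, D—E, C—H, D—G, C—F, B—G, A—D; total weight 1+3+7+8+9+11+12 = 51.

51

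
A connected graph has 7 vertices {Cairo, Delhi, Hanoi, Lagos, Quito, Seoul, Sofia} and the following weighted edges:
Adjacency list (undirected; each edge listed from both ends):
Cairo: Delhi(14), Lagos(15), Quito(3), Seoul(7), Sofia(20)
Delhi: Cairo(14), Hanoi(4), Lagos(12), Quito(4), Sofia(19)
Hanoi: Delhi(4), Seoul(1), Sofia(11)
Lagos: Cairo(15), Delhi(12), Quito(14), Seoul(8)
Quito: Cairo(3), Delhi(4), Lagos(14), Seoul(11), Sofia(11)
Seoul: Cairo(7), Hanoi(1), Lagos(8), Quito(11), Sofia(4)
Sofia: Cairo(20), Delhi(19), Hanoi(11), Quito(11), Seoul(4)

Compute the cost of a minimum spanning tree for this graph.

24

Prim, starting at Lagos.
Step 1: cheapest edge leaving the tree is Lagos-Seoul (8); add Seoul.
Step 2: cheapest edge leaving the tree is Hanoi-Seoul (1); add Hanoi.
Step 3: cheapest edge leaving the tree is Delhi-Hanoi (4); add Delhi.
Step 4: cheapest edge leaving the tree is Delhi-Quito (4); add Quito.
Step 5: cheapest edge leaving the tree is Cairo-Quito (3); add Cairo.
Step 6: cheapest edge leaving the tree is Seoul-Sofia (4); add Sofia.
MST edges: Lagos-Seoul, Hanoi-Seoul, Delhi-Hanoi, Delhi-Quito, Cairo-Quito, Seoul-Sofia; total weight 8+1+4+4+3+4 = 24.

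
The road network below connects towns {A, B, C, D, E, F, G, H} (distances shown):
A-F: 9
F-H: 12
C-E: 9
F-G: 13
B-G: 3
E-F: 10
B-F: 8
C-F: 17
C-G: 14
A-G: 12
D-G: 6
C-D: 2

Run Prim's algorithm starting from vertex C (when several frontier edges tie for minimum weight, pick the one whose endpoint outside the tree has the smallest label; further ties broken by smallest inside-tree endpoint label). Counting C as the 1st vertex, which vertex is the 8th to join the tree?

H

Grow the tree from C using Prim:
Step 1: frontier [C-D 2, C-E 9, C-G 14, C-F 17] → take C-D (2); add D.
Step 2: frontier [C-E 9, C-G 14, C-F 17, D-G 6] → take D-G (6); add G.
Step 3: frontier [C-E 9, C-F 17, B-G 3, A-G 12, F-G 13] → take B-G (3); add B.
Step 4: frontier [B-F 8, C-E 9, C-F 17, A-G 12, F-G 13] → take B-F (8); add F.
Step 5: frontier [C-E 9, A-F 9, E-F 10, F-H 12, A-G 12] → take A-F (9); add A.
Step 6: frontier [C-E 9, E-F 10, F-H 12] → take C-E (9); add E.
Step 7: frontier [F-H 12] → take F-H (12); add H.
Vertex order: C, D, G, B, F, A, E, H. The 8th vertex is H.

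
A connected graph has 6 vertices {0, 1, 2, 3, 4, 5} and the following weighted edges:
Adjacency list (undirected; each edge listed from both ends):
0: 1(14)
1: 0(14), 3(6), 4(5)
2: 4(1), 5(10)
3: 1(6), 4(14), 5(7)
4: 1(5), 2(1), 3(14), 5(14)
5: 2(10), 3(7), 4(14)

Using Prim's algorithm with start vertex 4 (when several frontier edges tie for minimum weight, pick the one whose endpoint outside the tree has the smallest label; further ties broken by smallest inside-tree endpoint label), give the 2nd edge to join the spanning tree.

1-4

Grow the tree from 4 using Prim:
Step 1: frontier [2–4 1, 1–4 5, 3–4 14, 4–5 14] → take 2–4 (1); add 2.
Step 2: frontier [2–5 10, 1–4 5, 3–4 14, 4–5 14] → take 1–4 (5); add 1.
Step 3: frontier [1–3 6, 0–1 14, 2–5 10, 3–4 14, 4–5 14] → take 1–3 (6); add 3.
Step 4: frontier [0–1 14, 2–5 10, 3–5 7, 4–5 14] → take 3–5 (7); add 5.
Step 5: frontier [0–1 14] → take 0–1 (14); add 0.
The 2nd edge added is 1–4.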